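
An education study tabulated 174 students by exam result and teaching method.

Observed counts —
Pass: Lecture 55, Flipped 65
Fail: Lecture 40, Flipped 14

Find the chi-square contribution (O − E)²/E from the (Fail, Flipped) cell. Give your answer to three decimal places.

4.512

Row total (Fail) = 54; column total (Flipped) = 79; N = 174.
Expected count E = 54 × 79 / 174 = 24.5172.
Contribution = (O − E)²/E = (14 − 24.5172)² / 24.5172 = 4.512.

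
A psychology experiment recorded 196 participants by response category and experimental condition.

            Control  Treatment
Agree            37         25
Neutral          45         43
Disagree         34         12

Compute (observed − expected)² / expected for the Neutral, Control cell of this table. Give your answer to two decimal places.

0.96

Row total (Neutral) = 88; column total (Control) = 116; N = 196.
Expected count E = 88 × 116 / 196 = 52.082.
Contribution = (O − E)²/E = (45 − 52.082)² / 52.082 = 0.96.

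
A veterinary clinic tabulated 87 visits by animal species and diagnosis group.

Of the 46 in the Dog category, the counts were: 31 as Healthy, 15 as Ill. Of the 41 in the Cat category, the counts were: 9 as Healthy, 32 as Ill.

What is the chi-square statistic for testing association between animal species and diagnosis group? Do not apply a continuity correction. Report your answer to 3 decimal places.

Row totals: 46, 41. Column totals: 40, 47. Grand total N = 87.
Expected counts (row total × column total / N):
  Dog, Healthy: 46×40/87 = 21.1494
  Dog, Ill: 46×47/87 = 24.8506
  Cat, Healthy: 41×40/87 = 18.8506
  Cat, Ill: 41×47/87 = 22.1494
Contributions (O − E)²/E:
  (31 − 21.1494)²/21.1494 = 4.5880
  (15 − 24.8506)²/24.8506 = 3.9047
  (9 − 18.8506)²/18.8506 = 5.1475
  (32 − 22.1494)²/22.1494 = 4.3809
χ² = 4.5880 + 3.9047 + 5.1475 + 4.3809 = 18.021

18.021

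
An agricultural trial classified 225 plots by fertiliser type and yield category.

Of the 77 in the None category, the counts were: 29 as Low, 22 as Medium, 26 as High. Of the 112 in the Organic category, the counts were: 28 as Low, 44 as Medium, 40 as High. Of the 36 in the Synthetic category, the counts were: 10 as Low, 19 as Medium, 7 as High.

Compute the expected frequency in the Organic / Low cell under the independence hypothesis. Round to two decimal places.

Row total (Organic) = 112; column total (Low) = 67; grand total N = 225.
Expected count = (row total × column total) / N = 112 × 67 / 225 = 33.35.

33.35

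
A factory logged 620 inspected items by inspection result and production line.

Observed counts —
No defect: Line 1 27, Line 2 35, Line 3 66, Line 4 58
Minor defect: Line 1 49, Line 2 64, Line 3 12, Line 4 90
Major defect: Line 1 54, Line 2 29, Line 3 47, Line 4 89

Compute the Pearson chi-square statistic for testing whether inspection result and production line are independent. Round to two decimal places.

Row totals: 186, 215, 219. Column totals: 130, 128, 125, 237. Grand total N = 620.
Expected counts (row total × column total / N):
  No defect, Line 1: 186×130/620 = 39.000
  No defect, Line 2: 186×128/620 = 38.400
  No defect, Line 3: 186×125/620 = 37.500
  No defect, Line 4: 186×237/620 = 71.100
  Minor defect, Line 1: 215×130/620 = 45.081
  Minor defect, Line 2: 215×128/620 = 44.387
  Minor defect, Line 3: 215×125/620 = 43.347
  Minor defect, Line 4: 215×237/620 = 82.185
  Major defect, Line 1: 219×130/620 = 45.919
  Major defect, Line 2: 219×128/620 = 45.213
  Major defect, Line 3: 219×125/620 = 44.153
  Major defect, Line 4: 219×237/620 = 83.715
Contributions (O − E)²/E:
  (27 − 39.000)²/39.000 = 3.6923
  (35 − 38.400)²/38.400 = 0.3010
  (66 − 37.500)²/37.500 = 21.6600
  (58 − 71.100)²/71.100 = 2.4136
  (49 − 45.081)²/45.081 = 0.3407
  (64 − 44.387)²/44.387 = 8.6663
  (12 − 43.347)²/43.347 = 22.6690
  (90 − 82.185)²/82.185 = 0.7431
  (54 − 45.919)²/45.919 = 1.4221
  (29 − 45.213)²/45.213 = 5.8138
  (47 − 44.153)²/44.153 = 0.1836
  (89 − 83.715)²/83.715 = 0.3336
χ² = 3.6923 + 0.3010 + 21.6600 + 2.4136 + 0.3407 + 8.6663 + 22.6690 + 0.7431 + 1.4221 + 5.8138 + 0.1836 + 0.3336 = 68.24

68.24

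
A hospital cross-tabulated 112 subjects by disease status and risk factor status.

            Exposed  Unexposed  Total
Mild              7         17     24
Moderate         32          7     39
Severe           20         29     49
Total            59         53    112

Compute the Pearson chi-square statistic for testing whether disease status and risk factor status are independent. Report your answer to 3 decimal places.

Grand total N = 112.
Expected counts (row total × column total / N):
  Mild, Exposed: 24×59/112 = 12.6429
  Mild, Unexposed: 24×53/112 = 11.3571
  Moderate, Exposed: 39×59/112 = 20.5446
  Moderate, Unexposed: 39×53/112 = 18.4554
  Severe, Exposed: 49×59/112 = 25.8125
  Severe, Unexposed: 49×53/112 = 23.1875
Contributions (O − E)²/E:
  (7 − 12.6429)²/12.6429 = 2.5186
  (17 − 11.3571)²/11.3571 = 2.8037
  (32 − 20.5446)²/20.5446 = 6.3874
  (7 − 18.4554)²/18.4554 = 7.1104
  (20 − 25.8125)²/25.8125 = 1.3089
  (29 − 23.1875)²/23.1875 = 1.4570
χ² = 2.5186 + 2.8037 + 6.3874 + 7.1104 + 1.3089 + 1.4570 = 21.586

21.586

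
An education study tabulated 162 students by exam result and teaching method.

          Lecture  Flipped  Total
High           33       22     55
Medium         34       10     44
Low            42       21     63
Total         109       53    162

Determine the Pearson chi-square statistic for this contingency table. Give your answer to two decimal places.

3.33

Grand total N = 162.
Expected counts (row total × column total / N):
  High, Lecture: 55×109/162 = 37.006
  High, Flipped: 55×53/162 = 17.994
  Medium, Lecture: 44×109/162 = 29.605
  Medium, Flipped: 44×53/162 = 14.395
  Low, Lecture: 63×109/162 = 42.389
  Low, Flipped: 63×53/162 = 20.611
Contributions (O − E)²/E:
  (33 − 37.006)²/37.006 = 0.4337
  (22 − 17.994)²/17.994 = 0.8919
  (34 − 29.605)²/29.605 = 0.6525
  (10 − 14.395)²/14.395 = 1.3419
  (42 − 42.389)²/42.389 = 0.0036
  (21 − 20.611)²/20.611 = 0.0073
χ² = 0.4337 + 0.8919 + 0.6525 + 1.3419 + 0.0036 + 0.0073 = 3.33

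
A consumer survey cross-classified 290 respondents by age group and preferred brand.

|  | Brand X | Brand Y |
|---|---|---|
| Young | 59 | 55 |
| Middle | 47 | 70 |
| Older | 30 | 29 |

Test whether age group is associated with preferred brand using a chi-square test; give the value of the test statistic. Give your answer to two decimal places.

3.58

Row totals: 114, 117, 59. Column totals: 136, 154. Grand total N = 290.
Expected counts (row total × column total / N):
  Young, Brand X: 114×136/290 = 53.462
  Young, Brand Y: 114×154/290 = 60.538
  Middle, Brand X: 117×136/290 = 54.869
  Middle, Brand Y: 117×154/290 = 62.131
  Older, Brand X: 59×136/290 = 27.669
  Older, Brand Y: 59×154/290 = 31.331
Contributions (O − E)²/E:
  (59 − 53.462)²/53.462 = 0.5737
  (55 − 60.538)²/60.538 = 0.5066
  (47 − 54.869)²/54.869 = 1.1285
  (70 − 62.131)²/62.131 = 0.9966
  (30 − 27.669)²/27.669 = 0.1964
  (29 − 31.331)²/31.331 = 0.1734
χ² = 0.5737 + 0.5066 + 1.1285 + 0.9966 + 0.1964 + 0.1734 = 3.58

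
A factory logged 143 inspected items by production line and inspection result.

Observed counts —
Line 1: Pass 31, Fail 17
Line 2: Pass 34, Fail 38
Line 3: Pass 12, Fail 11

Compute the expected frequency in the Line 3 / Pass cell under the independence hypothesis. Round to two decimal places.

12.38

Row total (Line 3) = 23; column total (Pass) = 77; grand total N = 143.
Expected count = (row total × column total) / N = 23 × 77 / 143 = 12.38.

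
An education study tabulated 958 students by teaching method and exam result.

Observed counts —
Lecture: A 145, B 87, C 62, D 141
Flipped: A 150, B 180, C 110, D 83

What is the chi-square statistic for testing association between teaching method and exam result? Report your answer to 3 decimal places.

53.257

Row totals: 435, 523. Column totals: 295, 267, 172, 224. Grand total N = 958.
Expected counts (row total × column total / N):
  Lecture, A: 435×295/958 = 133.9509
  Lecture, B: 435×267/958 = 121.2370
  Lecture, C: 435×172/958 = 78.1002
  Lecture, D: 435×224/958 = 101.7119
  Flipped, A: 523×295/958 = 161.0491
  Flipped, B: 523×267/958 = 145.7630
  Flipped, C: 523×172/958 = 93.8998
  Flipped, D: 523×224/958 = 122.2881
Contributions (O − E)²/E:
  (145 − 133.9509)²/133.9509 = 0.9114
  (87 − 121.2370)²/121.2370 = 9.6684
  (62 − 78.1002)²/78.1002 = 3.3190
  (141 − 101.7119)²/101.7119 = 15.1758
  (150 − 161.0491)²/161.0491 = 0.7580
  (180 − 145.7630)²/145.7630 = 8.0416
  (110 − 93.8998)²/93.8998 = 2.7606
  (83 − 122.2881)²/122.2881 = 12.6223
χ² = 0.9114 + 9.6684 + 3.3190 + 15.1758 + 0.7580 + 8.0416 + 2.7606 + 12.6223 = 53.257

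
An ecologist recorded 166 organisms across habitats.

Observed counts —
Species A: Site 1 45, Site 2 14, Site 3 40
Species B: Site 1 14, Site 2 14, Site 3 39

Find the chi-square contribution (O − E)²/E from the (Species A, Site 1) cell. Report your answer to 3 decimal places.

2.737

Row total (Species A) = 99; column total (Site 1) = 59; N = 166.
Expected count E = 99 × 59 / 166 = 35.1867.
Contribution = (O − E)²/E = (45 − 35.1867)² / 35.1867 = 2.737.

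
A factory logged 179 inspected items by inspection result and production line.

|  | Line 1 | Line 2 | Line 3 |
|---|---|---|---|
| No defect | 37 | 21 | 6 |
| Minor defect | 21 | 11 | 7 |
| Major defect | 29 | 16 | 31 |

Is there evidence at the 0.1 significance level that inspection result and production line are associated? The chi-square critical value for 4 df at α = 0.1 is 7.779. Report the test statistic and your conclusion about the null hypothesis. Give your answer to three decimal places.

Row totals: 64, 39, 76. Column totals: 87, 48, 44. Grand total N = 179.
Expected counts (row total × column total / N):
  No defect, Line 1: 64×87/179 = 31.1061
  No defect, Line 2: 64×48/179 = 17.1620
  No defect, Line 3: 64×44/179 = 15.7318
  Minor defect, Line 1: 39×87/179 = 18.9553
  Minor defect, Line 2: 39×48/179 = 10.4581
  Minor defect, Line 3: 39×44/179 = 9.5866
  Major defect, Line 1: 76×87/179 = 36.9385
  Major defect, Line 2: 76×48/179 = 20.3799
  Major defect, Line 3: 76×44/179 = 18.6816
Contributions (O − E)²/E:
  (37 − 31.1061)²/31.1061 = 1.1168
  (21 − 17.1620)²/17.1620 = 0.8583
  (6 − 15.7318)²/15.7318 = 6.0202
  (21 − 18.9553)²/18.9553 = 0.2206
  (11 − 10.4581)²/10.4581 = 0.0281
  (7 − 9.5866)²/9.5866 = 0.6979
  (29 − 36.9385)²/36.9385 = 1.7061
  (16 − 20.3799)²/20.3799 = 0.9413
  (31 − 18.6816)²/18.6816 = 8.1226
χ² = 1.1168 + 0.8583 + 6.0202 + 0.2206 + 0.0281 + 0.6979 + 1.7061 + 0.9413 + 8.1226 = 19.712
df = (3−1)(3−1) = 4. Since 19.712 > 7.779, reject the null hypothesis of independence at α = 0.1.

19.712; reject H₀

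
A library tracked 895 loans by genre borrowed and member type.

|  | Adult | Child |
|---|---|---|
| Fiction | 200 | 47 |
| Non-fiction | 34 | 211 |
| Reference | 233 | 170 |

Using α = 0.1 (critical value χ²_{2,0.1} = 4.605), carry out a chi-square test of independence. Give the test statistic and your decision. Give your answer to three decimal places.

231.235; reject H₀

Row totals: 247, 245, 403. Column totals: 467, 428. Grand total N = 895.
Expected counts (row total × column total / N):
  Fiction, Adult: 247×467/895 = 128.8816
  Fiction, Child: 247×428/895 = 118.1184
  Non-fiction, Adult: 245×467/895 = 127.8380
  Non-fiction, Child: 245×428/895 = 117.1620
  Reference, Adult: 403×467/895 = 210.2804
  Reference, Child: 403×428/895 = 192.7196
Contributions (O − E)²/E:
  (200 − 128.8816)²/128.8816 = 39.2440
  (47 − 118.1184)²/118.1184 = 42.8200
  (34 − 127.8380)²/127.8380 = 68.8807
  (211 − 117.1620)²/117.1620 = 75.1572
  (233 − 210.2804)²/210.2804 = 2.4547
  (170 − 192.7196)²/192.7196 = 2.6784
χ² = 39.2440 + 42.8200 + 68.8807 + 75.1572 + 2.4547 + 2.6784 = 231.235
df = (3−1)(2−1) = 2. Since 231.235 > 4.605, reject the null hypothesis of independence at α = 0.1.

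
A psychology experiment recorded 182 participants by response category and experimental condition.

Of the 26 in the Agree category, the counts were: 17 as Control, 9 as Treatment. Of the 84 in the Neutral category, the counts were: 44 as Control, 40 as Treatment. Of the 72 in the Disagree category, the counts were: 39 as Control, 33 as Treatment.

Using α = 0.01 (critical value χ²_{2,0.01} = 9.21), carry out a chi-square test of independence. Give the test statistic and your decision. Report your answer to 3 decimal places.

1.385; fail to reject H₀

Row totals: 26, 84, 72. Column totals: 100, 82. Grand total N = 182.
Expected counts (row total × column total / N):
  Agree, Control: 26×100/182 = 14.2857
  Agree, Treatment: 26×82/182 = 11.7143
  Neutral, Control: 84×100/182 = 46.1538
  Neutral, Treatment: 84×82/182 = 37.8462
  Disagree, Control: 72×100/182 = 39.5604
  Disagree, Treatment: 72×82/182 = 32.4396
Contributions (O − E)²/E:
  (17 − 14.2857)²/14.2857 = 0.5157
  (9 − 11.7143)²/11.7143 = 0.6289
  (44 − 46.1538)²/46.1538 = 0.1005
  (40 − 37.8462)²/37.8462 = 0.1226
  (39 − 39.5604)²/39.5604 = 0.0079
  (33 − 32.4396)²/32.4396 = 0.0097
χ² = 0.5157 + 0.6289 + 0.1005 + 0.1226 + 0.0079 + 0.0097 = 1.385
df = (3−1)(2−1) = 2. Since 1.385 < 9.21, fail to reject the null hypothesis of independence at α = 0.01.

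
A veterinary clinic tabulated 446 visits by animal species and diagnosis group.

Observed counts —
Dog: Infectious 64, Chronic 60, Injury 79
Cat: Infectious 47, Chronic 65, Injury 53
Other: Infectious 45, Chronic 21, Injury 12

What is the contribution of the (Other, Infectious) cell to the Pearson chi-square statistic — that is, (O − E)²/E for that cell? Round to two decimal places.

11.51

Row total (Other) = 78; column total (Infectious) = 156; N = 446.
Expected count E = 78 × 156 / 446 = 27.2825.
Contribution = (O − E)²/E = (45 − 27.2825)² / 27.2825 = 11.51.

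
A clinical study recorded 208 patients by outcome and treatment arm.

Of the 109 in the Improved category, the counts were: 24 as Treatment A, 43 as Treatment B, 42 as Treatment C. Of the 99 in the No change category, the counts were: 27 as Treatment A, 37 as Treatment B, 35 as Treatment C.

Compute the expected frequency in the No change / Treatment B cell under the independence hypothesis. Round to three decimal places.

Row total (No change) = 99; column total (Treatment B) = 80; grand total N = 208.
Expected count = (row total × column total) / N = 99 × 80 / 208 = 38.077.

38.077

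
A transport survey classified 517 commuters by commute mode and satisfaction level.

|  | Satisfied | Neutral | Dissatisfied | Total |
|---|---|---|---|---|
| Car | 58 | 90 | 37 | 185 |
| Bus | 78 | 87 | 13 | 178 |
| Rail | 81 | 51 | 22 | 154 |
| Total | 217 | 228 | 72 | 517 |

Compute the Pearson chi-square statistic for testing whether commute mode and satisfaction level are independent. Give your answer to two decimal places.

25.78

Grand total N = 517.
Expected counts (row total × column total / N):
  Car, Satisfied: 185×217/517 = 77.650
  Car, Neutral: 185×228/517 = 81.586
  Car, Dissatisfied: 185×72/517 = 25.764
  Bus, Satisfied: 178×217/517 = 74.712
  Bus, Neutral: 178×228/517 = 78.499
  Bus, Dissatisfied: 178×72/517 = 24.789
  Rail, Satisfied: 154×217/517 = 64.638
  Rail, Neutral: 154×228/517 = 67.915
  Rail, Dissatisfied: 154×72/517 = 21.447
Contributions (O − E)²/E:
  (58 − 77.650)²/77.650 = 4.9726
  (90 − 81.586)²/81.586 = 0.8677
  (37 − 25.764)²/25.764 = 4.9002
  (78 − 74.712)²/74.712 = 0.1447
  (87 − 78.499)²/78.499 = 0.9206
  (13 − 24.789)²/24.789 = 5.6065
  (81 − 64.638)²/64.638 = 4.1418
  (51 − 67.915)²/67.915 = 4.2129
  (22 − 21.447)²/21.447 = 0.0143
χ² = 4.9726 + 0.8677 + 4.9002 + 0.1447 + 0.9206 + 5.6065 + 4.1418 + 4.2129 + 0.0143 = 25.78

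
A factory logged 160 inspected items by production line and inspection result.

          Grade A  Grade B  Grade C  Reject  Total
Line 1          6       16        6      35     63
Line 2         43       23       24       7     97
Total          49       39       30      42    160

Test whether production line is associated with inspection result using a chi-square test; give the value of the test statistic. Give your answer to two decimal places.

53.87

Grand total N = 160.
Expected counts (row total × column total / N):
  Line 1, Grade A: 63×49/160 = 19.294
  Line 1, Grade B: 63×39/160 = 15.356
  Line 1, Grade C: 63×30/160 = 11.812
  Line 1, Reject: 63×42/160 = 16.538
  Line 2, Grade A: 97×49/160 = 29.706
  Line 2, Grade B: 97×39/160 = 23.644
  Line 2, Grade C: 97×30/160 = 18.188
  Line 2, Reject: 97×42/160 = 25.462
Contributions (O − E)²/E:
  (6 − 19.294)²/19.294 = 9.1599
  (16 − 15.356)²/15.356 = 0.0270
  (6 − 11.812)²/11.812 = 2.8597
  (35 − 16.538)²/16.538 = 20.6098
  (43 − 29.706)²/29.706 = 5.9493
  (23 − 23.644)²/23.644 = 0.0175
  (24 − 18.188)²/18.188 = 1.8572
  (7 − 25.462)²/25.462 = 13.3864
χ² = 9.1599 + 0.0270 + 2.8597 + 20.6098 + 5.9493 + 0.0175 + 1.8572 + 13.3864 = 53.87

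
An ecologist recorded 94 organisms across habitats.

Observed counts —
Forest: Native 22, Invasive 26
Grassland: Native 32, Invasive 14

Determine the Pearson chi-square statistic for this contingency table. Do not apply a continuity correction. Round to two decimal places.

5.41

Row totals: 48, 46. Column totals: 54, 40. Grand total N = 94.
Expected counts (row total × column total / N):
  Forest, Native: 48×54/94 = 27.574
  Forest, Invasive: 48×40/94 = 20.426
  Grassland, Native: 46×54/94 = 26.426
  Grassland, Invasive: 46×40/94 = 19.574
Contributions (O − E)²/E:
  (22 − 27.574)²/27.574 = 1.1268
  (26 − 20.426)²/20.426 = 1.5211
  (32 − 26.426)²/26.426 = 1.1757
  (14 − 19.574)²/19.574 = 1.5873
χ² = 1.1268 + 1.5211 + 1.1757 + 1.5873 = 5.41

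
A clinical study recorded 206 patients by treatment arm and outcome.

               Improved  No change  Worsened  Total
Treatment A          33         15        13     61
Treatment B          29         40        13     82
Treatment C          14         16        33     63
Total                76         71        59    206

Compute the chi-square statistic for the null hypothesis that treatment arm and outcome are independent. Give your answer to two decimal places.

Grand total N = 206.
Expected counts (row total × column total / N):
  Treatment A, Improved: 61×76/206 = 22.50485
  Treatment A, No change: 61×71/206 = 21.02427
  Treatment A, Worsened: 61×59/206 = 17.47087
  Treatment B, Improved: 82×76/206 = 30.25243
  Treatment B, No change: 82×71/206 = 28.26214
  Treatment B, Worsened: 82×59/206 = 23.48544
  Treatment C, Improved: 63×76/206 = 23.24272
  Treatment C, No change: 63×71/206 = 21.71359
  Treatment C, Worsened: 63×59/206 = 18.04369
Contributions (O − E)²/E:
  (33 − 22.50485)²/22.50485 = 4.8944
  (15 − 21.02427)²/21.02427 = 1.7262
  (13 − 17.47087)²/17.47087 = 1.1441
  (29 − 30.25243)²/30.25243 = 0.0518
  (40 − 28.26214)²/28.26214 = 4.8750
  (13 − 23.48544)²/23.48544 = 4.6814
  (14 − 23.24272)²/23.24272 = 3.6755
  (16 − 21.71359)²/21.71359 = 1.5034
  (33 − 18.04369)²/18.04369 = 12.3972
χ² = 4.8944 + 1.7262 + 1.1441 + 0.0518 + 4.8750 + 4.6814 + 3.6755 + 1.5034 + 12.3972 = 34.95

34.95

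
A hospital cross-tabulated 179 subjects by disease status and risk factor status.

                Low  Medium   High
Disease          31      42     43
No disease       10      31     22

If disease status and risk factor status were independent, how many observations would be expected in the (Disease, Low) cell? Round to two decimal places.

Row total (Disease) = 116; column total (Low) = 41; grand total N = 179.
Expected count = (row total × column total) / N = 116 × 41 / 179 = 26.57.

26.57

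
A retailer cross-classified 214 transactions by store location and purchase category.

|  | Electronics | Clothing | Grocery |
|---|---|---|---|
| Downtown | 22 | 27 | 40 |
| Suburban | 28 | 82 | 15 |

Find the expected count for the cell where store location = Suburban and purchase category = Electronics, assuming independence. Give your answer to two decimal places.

29.21

Row total (Suburban) = 125; column total (Electronics) = 50; grand total N = 214.
Expected count = (row total × column total) / N = 125 × 50 / 214 = 29.21.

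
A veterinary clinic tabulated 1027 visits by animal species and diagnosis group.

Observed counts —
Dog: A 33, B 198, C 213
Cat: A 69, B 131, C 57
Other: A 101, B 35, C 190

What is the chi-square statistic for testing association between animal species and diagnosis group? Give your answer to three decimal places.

Row totals: 444, 257, 326. Column totals: 203, 364, 460. Grand total N = 1027.
Expected counts (row total × column total / N):
  Dog, A: 444×203/1027 = 87.7624
  Dog, B: 444×364/1027 = 157.3671
  Dog, C: 444×460/1027 = 198.8705
  Cat, A: 257×203/1027 = 50.7994
  Cat, B: 257×364/1027 = 91.0886
  Cat, C: 257×460/1027 = 115.1120
  Other, A: 326×203/1027 = 64.4382
  Other, B: 326×364/1027 = 115.5443
  Other, C: 326×460/1027 = 146.0175
Contributions (O − E)²/E:
  (33 − 87.7624)²/87.7624 = 34.1709
  (198 − 157.3671)²/157.3671 = 10.4916
  (213 − 198.8705)²/198.8705 = 1.0039
  (69 − 50.7994)²/50.7994 = 6.5210
  (131 − 91.0886)²/91.0886 = 17.4876
  (57 − 115.1120)²/115.1120 = 29.3367
  (101 − 64.4382)²/64.4382 = 20.7449
  (35 − 115.5443)²/115.5443 = 56.1463
  (190 − 146.0175)²/146.0175 = 13.2481
χ² = 34.1709 + 10.4916 + 1.0039 + 6.5210 + 17.4876 + 29.3367 + 20.7449 + 56.1463 + 13.2481 = 189.151

189.151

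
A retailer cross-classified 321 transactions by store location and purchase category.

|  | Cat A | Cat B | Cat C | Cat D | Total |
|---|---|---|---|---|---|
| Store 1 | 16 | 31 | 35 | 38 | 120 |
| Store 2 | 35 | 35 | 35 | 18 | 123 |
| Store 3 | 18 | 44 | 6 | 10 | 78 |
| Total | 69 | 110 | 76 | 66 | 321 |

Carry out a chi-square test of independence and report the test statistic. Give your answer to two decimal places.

44.15

Grand total N = 321.
Expected counts (row total × column total / N):
  Store 1, Cat A: 120×69/321 = 25.794
  Store 1, Cat B: 120×110/321 = 41.121
  Store 1, Cat C: 120×76/321 = 28.411
  Store 1, Cat D: 120×66/321 = 24.673
  Store 2, Cat A: 123×69/321 = 26.439
  Store 2, Cat B: 123×110/321 = 42.150
  Store 2, Cat C: 123×76/321 = 29.121
  Store 2, Cat D: 123×66/321 = 25.290
  Store 3, Cat A: 78×69/321 = 16.766
  Store 3, Cat B: 78×110/321 = 26.729
  Store 3, Cat C: 78×76/321 = 18.467
  Store 3, Cat D: 78×66/321 = 16.037
Contributions (O − E)²/E:
  (16 − 25.794)²/25.794 = 3.7188
  (31 − 41.121)²/41.121 = 2.4911
  (35 − 28.411)²/28.411 = 1.5281
  (38 − 24.673)²/24.673 = 7.1985
  (35 − 26.439)²/26.439 = 2.7721
  (35 − 42.150)²/42.150 = 1.2129
  (35 − 29.121)²/29.121 = 1.1869
  (18 − 25.290)²/25.290 = 2.1014
  (18 − 16.766)²/16.766 = 0.0908
  (44 − 26.729)²/26.729 = 11.1597
  (6 − 18.467)²/18.467 = 8.4164
  (10 − 16.037)²/16.037 = 2.2726
χ² = 3.7188 + 2.4911 + 1.5281 + 7.1985 + 2.7721 + 1.2129 + 1.1869 + 2.1014 + 0.0908 + 11.1597 + 8.4164 + 2.2726 = 44.15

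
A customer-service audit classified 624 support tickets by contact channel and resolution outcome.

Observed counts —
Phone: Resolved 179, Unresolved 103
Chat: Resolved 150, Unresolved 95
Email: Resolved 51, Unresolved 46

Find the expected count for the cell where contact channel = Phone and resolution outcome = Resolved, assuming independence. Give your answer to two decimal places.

Row total (Phone) = 282; column total (Resolved) = 380; grand total N = 624.
Expected count = (row total × column total) / N = 282 × 380 / 624 = 171.73.

171.73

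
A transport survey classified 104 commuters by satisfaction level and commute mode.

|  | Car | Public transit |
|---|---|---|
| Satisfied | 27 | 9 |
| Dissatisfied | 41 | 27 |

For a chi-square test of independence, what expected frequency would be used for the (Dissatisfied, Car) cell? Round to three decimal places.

44.462

Row total (Dissatisfied) = 68; column total (Car) = 68; grand total N = 104.
Expected count = (row total × column total) / N = 68 × 68 / 104 = 44.462.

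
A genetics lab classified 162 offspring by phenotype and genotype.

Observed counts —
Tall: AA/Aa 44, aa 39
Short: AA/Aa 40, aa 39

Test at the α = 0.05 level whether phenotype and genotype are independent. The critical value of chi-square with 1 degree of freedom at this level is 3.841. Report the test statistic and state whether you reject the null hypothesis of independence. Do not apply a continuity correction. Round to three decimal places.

Row totals: 83, 79. Column totals: 84, 78. Grand total N = 162.
Expected counts (row total × column total / N):
  Tall, AA/Aa: 83×84/162 = 43.0370
  Tall, aa: 83×78/162 = 39.9630
  Short, AA/Aa: 79×84/162 = 40.9630
  Short, aa: 79×78/162 = 38.0370
Contributions (O − E)²/E:
  (44 − 43.0370)²/43.0370 = 0.0215
  (39 − 39.9630)²/39.9630 = 0.0232
  (40 − 40.9630)²/40.9630 = 0.0226
  (39 − 38.0370)²/38.0370 = 0.0244
χ² = 0.0215 + 0.0232 + 0.0226 + 0.0244 = 0.092
df = (2−1)(2−1) = 1. Since 0.092 < 3.841, fail to reject the null hypothesis of independence at α = 0.05.

0.092; fail to reject H₀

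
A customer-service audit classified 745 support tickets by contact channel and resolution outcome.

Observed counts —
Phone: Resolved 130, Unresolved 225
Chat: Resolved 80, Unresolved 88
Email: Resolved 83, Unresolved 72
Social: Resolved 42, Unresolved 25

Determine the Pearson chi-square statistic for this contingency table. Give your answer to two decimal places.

23.59

Row totals: 355, 168, 155, 67. Column totals: 335, 410. Grand total N = 745.
Expected counts (row total × column total / N):
  Phone, Resolved: 355×335/745 = 159.631
  Phone, Unresolved: 355×410/745 = 195.369
  Chat, Resolved: 168×335/745 = 75.544
  Chat, Unresolved: 168×410/745 = 92.456
  Email, Resolved: 155×335/745 = 69.698
  Email, Unresolved: 155×410/745 = 85.302
  Social, Resolved: 67×335/745 = 30.128
  Social, Unresolved: 67×410/745 = 36.872
Contributions (O − E)²/E:
  (130 − 159.631)²/159.631 = 5.5002
  (225 − 195.369)²/195.369 = 4.4940
  (80 − 75.544)²/75.544 = 0.2628
  (88 − 92.456)²/92.456 = 0.2148
  (83 − 69.698)²/69.698 = 2.5387
  (72 − 85.302)²/85.302 = 2.0743
  (42 − 30.128)²/30.128 = 4.6782
  (25 − 36.872)²/36.872 = 3.8225
χ² = 5.5002 + 4.4940 + 0.2628 + 0.2148 + 2.5387 + 2.0743 + 4.6782 + 3.8225 = 23.59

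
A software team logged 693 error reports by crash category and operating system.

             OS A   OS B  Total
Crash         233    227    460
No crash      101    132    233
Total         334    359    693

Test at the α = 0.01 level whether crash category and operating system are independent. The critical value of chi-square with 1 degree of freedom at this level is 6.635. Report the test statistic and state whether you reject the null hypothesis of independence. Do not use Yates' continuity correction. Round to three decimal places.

Grand total N = 693.
Expected counts (row total × column total / N):
  Crash, OS A: 460×334/693 = 221.7027
  Crash, OS B: 460×359/693 = 238.2973
  No crash, OS A: 233×334/693 = 112.2973
  No crash, OS B: 233×359/693 = 120.7027
Contributions (O − E)²/E:
  (233 − 221.7027)²/221.7027 = 0.5757
  (227 − 238.2973)²/238.2973 = 0.5356
  (101 − 112.2973)²/112.2973 = 1.1365
  (132 − 120.7027)²/120.7027 = 1.0574
χ² = 0.5757 + 0.5356 + 1.1365 + 1.0574 = 3.305
df = (2−1)(2−1) = 1. Since 3.305 < 6.635, fail to reject the null hypothesis of independence at α = 0.01.

3.305; fail to reject H₀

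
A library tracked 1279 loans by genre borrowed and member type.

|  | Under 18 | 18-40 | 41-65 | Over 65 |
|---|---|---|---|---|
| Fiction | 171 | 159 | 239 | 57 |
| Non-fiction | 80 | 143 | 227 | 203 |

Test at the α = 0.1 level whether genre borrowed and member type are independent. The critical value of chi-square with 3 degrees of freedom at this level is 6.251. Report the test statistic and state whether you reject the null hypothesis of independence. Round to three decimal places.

115.615; reject H₀

Row totals: 626, 653. Column totals: 251, 302, 466, 260. Grand total N = 1279.
Expected counts (row total × column total / N):
  Fiction, Under 18: 626×251/1279 = 122.8507
  Fiction, 18-40: 626×302/1279 = 147.8124
  Fiction, 41-65: 626×466/1279 = 228.0813
  Fiction, Over 65: 626×260/1279 = 127.2557
  Non-fiction, Under 18: 653×251/1279 = 128.1493
  Non-fiction, 18-40: 653×302/1279 = 154.1876
  Non-fiction, 41-65: 653×466/1279 = 237.9187
  Non-fiction, Over 65: 653×260/1279 = 132.7443
Contributions (O − E)²/E:
  (171 − 122.8507)²/122.8507 = 18.8713
  (159 − 147.8124)²/147.8124 = 0.8468
  (239 − 228.0813)²/228.0813 = 0.5227
  (57 − 127.2557)²/127.2557 = 38.7870
  (80 − 128.1493)²/128.1493 = 18.0910
  (143 − 154.1876)²/154.1876 = 0.8118
  (227 − 237.9187)²/237.9187 = 0.5011
  (203 − 132.7443)²/132.7443 = 37.1832
χ² = 18.8713 + 0.8468 + 0.5227 + 38.7870 + 18.0910 + 0.8118 + 0.5011 + 37.1832 = 115.615
df = (2−1)(4−1) = 3. Since 115.615 > 6.251, reject the null hypothesis of independence at α = 0.1.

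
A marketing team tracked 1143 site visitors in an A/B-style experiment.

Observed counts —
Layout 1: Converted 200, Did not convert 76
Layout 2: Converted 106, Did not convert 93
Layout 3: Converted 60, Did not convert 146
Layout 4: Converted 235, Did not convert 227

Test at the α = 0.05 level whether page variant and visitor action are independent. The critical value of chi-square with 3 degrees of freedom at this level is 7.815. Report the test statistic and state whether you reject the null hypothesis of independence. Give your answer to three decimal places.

89.795; reject H₀

Row totals: 276, 199, 206, 462. Column totals: 601, 542. Grand total N = 1143.
Expected counts (row total × column total / N):
  Layout 1, Converted: 276×601/1143 = 145.1234
  Layout 1, Did not convert: 276×542/1143 = 130.8766
  Layout 2, Converted: 199×601/1143 = 104.6360
  Layout 2, Did not convert: 199×542/1143 = 94.3640
  Layout 3, Converted: 206×601/1143 = 108.3167
  Layout 3, Did not convert: 206×542/1143 = 97.6833
  Layout 4, Converted: 462×601/1143 = 242.9239
  Layout 4, Did not convert: 462×542/1143 = 219.0761
Contributions (O − E)²/E:
  (200 − 145.1234)²/145.1234 = 20.7509
  (76 − 130.8766)²/130.8766 = 23.0098
  (106 − 104.6360)²/104.6360 = 0.0178
  (93 − 94.3640)²/94.3640 = 0.0197
  (60 − 108.3167)²/108.3167 = 21.5526
  (146 − 97.6833)²/97.6833 = 23.8987
  (235 − 242.9239)²/242.9239 = 0.2585
  (227 − 219.0761)²/219.0761 = 0.2866
χ² = 20.7509 + 23.0098 + 0.0178 + 0.0197 + 21.5526 + 23.8987 + 0.2585 + 0.2866 = 89.795
df = (4−1)(2−1) = 3. Since 89.795 > 7.815, reject the null hypothesis of independence at α = 0.05.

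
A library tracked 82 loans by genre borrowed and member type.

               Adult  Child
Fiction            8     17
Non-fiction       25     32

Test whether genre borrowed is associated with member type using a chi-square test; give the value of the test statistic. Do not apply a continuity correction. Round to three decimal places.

Row totals: 25, 57. Column totals: 33, 49. Grand total N = 82.
Expected counts (row total × column total / N):
  Fiction, Adult: 25×33/82 = 10.0610
  Fiction, Child: 25×49/82 = 14.9390
  Non-fiction, Adult: 57×33/82 = 22.9390
  Non-fiction, Child: 57×49/82 = 34.0610
Contributions (O − E)²/E:
  (8 − 10.0610)²/10.0610 = 0.4222
  (17 − 14.9390)²/14.9390 = 0.2843
  (25 − 22.9390)²/22.9390 = 0.1852
  (32 − 34.0610)²/34.0610 = 0.1247
χ² = 0.4222 + 0.2843 + 0.1852 + 0.1247 = 1.016

1.016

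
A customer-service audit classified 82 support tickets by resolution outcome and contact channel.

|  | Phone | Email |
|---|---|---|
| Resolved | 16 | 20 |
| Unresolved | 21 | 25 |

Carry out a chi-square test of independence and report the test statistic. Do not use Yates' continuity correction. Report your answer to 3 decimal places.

Row totals: 36, 46. Column totals: 37, 45. Grand total N = 82.
Expected counts (row total × column total / N):
  Resolved, Phone: 36×37/82 = 16.2439
  Resolved, Email: 36×45/82 = 19.7561
  Unresolved, Phone: 46×37/82 = 20.7561
  Unresolved, Email: 46×45/82 = 25.2439
Contributions (O − E)²/E:
  (16 − 16.2439)²/16.2439 = 0.0037
  (20 − 19.7561)²/19.7561 = 0.0030
  (21 − 20.7561)²/20.7561 = 0.0029
  (25 − 25.2439)²/25.2439 = 0.0024
χ² = 0.0037 + 0.0030 + 0.0029 + 0.0024 = 0.012

0.012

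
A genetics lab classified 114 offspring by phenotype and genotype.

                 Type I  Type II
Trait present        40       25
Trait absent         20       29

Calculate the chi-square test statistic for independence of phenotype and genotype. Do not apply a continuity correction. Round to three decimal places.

Row totals: 65, 49. Column totals: 60, 54. Grand total N = 114.
Expected counts (row total × column total / N):
  Trait present, Type I: 65×60/114 = 34.2105
  Trait present, Type II: 65×54/114 = 30.7895
  Trait absent, Type I: 49×60/114 = 25.7895
  Trait absent, Type II: 49×54/114 = 23.2105
Contributions (O − E)²/E:
  (40 − 34.2105)²/34.2105 = 0.9798
  (25 − 30.7895)²/30.7895 = 1.0886
  (20 − 25.7895)²/25.7895 = 1.2997
  (29 − 23.2105)²/23.2105 = 1.4441
χ² = 0.9798 + 1.0886 + 1.2997 + 1.4441 = 4.812

4.812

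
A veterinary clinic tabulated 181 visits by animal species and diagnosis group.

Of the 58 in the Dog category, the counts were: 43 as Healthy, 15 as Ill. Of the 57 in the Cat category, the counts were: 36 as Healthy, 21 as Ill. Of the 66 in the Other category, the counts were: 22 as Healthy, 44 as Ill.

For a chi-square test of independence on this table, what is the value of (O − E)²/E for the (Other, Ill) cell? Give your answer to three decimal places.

7.538

Row total (Other) = 66; column total (Ill) = 80; N = 181.
Expected count E = 66 × 80 / 181 = 29.1713.
Contribution = (O − E)²/E = (44 − 29.1713)² / 29.1713 = 7.538.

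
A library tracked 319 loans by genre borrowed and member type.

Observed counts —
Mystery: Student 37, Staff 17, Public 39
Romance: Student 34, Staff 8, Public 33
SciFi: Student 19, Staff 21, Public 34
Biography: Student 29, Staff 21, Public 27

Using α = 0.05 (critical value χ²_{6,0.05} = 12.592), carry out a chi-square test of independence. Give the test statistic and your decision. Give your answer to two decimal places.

Row totals: 93, 75, 74, 77. Column totals: 119, 67, 133. Grand total N = 319.
Expected counts (row total × column total / N):
  Mystery, Student: 93×119/319 = 34.6928
  Mystery, Staff: 93×67/319 = 19.5329
  Mystery, Public: 93×133/319 = 38.7743
  Romance, Student: 75×119/319 = 27.9781
  Romance, Staff: 75×67/319 = 15.7524
  Romance, Public: 75×133/319 = 31.2696
  SciFi, Student: 74×119/319 = 27.6050
  SciFi, Staff: 74×67/319 = 15.5423
  SciFi, Public: 74×133/319 = 30.8527
  Biography, Student: 77×119/319 = 28.7241
  Biography, Staff: 77×67/319 = 16.1724
  Biography, Public: 77×133/319 = 32.1034
Contributions (O − E)²/E:
  (37 − 34.6928)²/34.6928 = 0.1534
  (17 − 19.5329)²/19.5329 = 0.3285
  (39 − 38.7743)²/38.7743 = 0.0013
  (34 − 27.9781)²/27.9781 = 1.2961
  (8 − 15.7524)²/15.7524 = 3.8153
  (33 − 31.2696)²/31.2696 = 0.0958
  (19 − 27.6050)²/27.6050 = 2.6823
  (21 − 15.5423)²/15.5423 = 1.9165
  (34 − 30.8527)²/30.8527 = 0.3211
  (29 − 28.7241)²/28.7241 = 0.0027
  (21 − 16.1724)²/16.1724 = 1.4411
  (27 − 32.1034)²/32.1034 = 0.8113
χ² = 0.1534 + 0.3285 + 0.0013 + 1.2961 + 3.8153 + 0.0958 + 2.6823 + 1.9165 + 0.3211 + 0.0027 + 1.4411 + 0.8113 = 12.87
df = (4−1)(3−1) = 6. Since 12.87 > 12.592, reject the null hypothesis of independence at α = 0.05.

12.87; reject H₀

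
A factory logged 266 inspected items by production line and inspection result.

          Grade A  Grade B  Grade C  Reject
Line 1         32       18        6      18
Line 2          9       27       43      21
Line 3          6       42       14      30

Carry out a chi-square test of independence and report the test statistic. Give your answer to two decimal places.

Row totals: 74, 100, 92. Column totals: 47, 87, 63, 69. Grand total N = 266.
Expected counts (row total × column total / N):
  Line 1, Grade A: 74×47/266 = 13.075
  Line 1, Grade B: 74×87/266 = 24.203
  Line 1, Grade C: 74×63/266 = 17.526
  Line 1, Reject: 74×69/266 = 19.195
  Line 2, Grade A: 100×47/266 = 17.669
  Line 2, Grade B: 100×87/266 = 32.707
  Line 2, Grade C: 100×63/266 = 23.684
  Line 2, Reject: 100×69/266 = 25.940
  Line 3, Grade A: 92×47/266 = 16.256
  Line 3, Grade B: 92×87/266 = 30.090
  Line 3, Grade C: 92×63/266 = 21.789
  Line 3, Reject: 92×69/266 = 23.865
Contributions (O − E)²/E:
  (32 − 13.075)²/13.075 = 27.3924
  (18 − 24.203)²/24.203 = 1.5898
  (6 − 17.526)²/17.526 = 7.5801
  (18 − 19.195)²/19.195 = 0.0744
  (9 − 17.669)²/17.669 = 4.2533
  (27 − 32.707)²/32.707 = 0.9958
  (43 − 23.684)²/23.684 = 15.7536
  (21 − 25.940)²/25.940 = 0.9408
  (6 − 16.256)²/16.256 = 6.4706
  (42 − 30.090)²/30.090 = 4.7141
  (14 − 21.789)²/21.789 = 2.7844
  (30 − 23.865)²/23.865 = 1.5771
χ² = 27.3924 + 1.5898 + 7.5801 + 0.0744 + 4.2533 + 0.9958 + 15.7536 + 0.9408 + 6.4706 + 4.7141 + 2.7844 + 1.5771 = 74.13

74.13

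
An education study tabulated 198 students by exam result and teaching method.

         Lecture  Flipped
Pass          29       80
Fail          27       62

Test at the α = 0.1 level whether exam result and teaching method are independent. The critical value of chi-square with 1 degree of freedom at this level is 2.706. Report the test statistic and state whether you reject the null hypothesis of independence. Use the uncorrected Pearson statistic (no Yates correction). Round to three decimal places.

0.336; fail to reject H₀

Row totals: 109, 89. Column totals: 56, 142. Grand total N = 198.
Expected counts (row total × column total / N):
  Pass, Lecture: 109×56/198 = 30.8283
  Pass, Flipped: 109×142/198 = 78.1717
  Fail, Lecture: 89×56/198 = 25.1717
  Fail, Flipped: 89×142/198 = 63.8283
Contributions (O − E)²/E:
  (29 − 30.8283)²/30.8283 = 0.1084
  (80 − 78.1717)²/78.1717 = 0.0428
  (27 − 25.1717)²/25.1717 = 0.1328
  (62 − 63.8283)²/63.8283 = 0.0524
χ² = 0.1084 + 0.0428 + 0.1328 + 0.0524 = 0.336
df = (2−1)(2−1) = 1. Since 0.336 < 2.706, fail to reject the null hypothesis of independence at α = 0.1.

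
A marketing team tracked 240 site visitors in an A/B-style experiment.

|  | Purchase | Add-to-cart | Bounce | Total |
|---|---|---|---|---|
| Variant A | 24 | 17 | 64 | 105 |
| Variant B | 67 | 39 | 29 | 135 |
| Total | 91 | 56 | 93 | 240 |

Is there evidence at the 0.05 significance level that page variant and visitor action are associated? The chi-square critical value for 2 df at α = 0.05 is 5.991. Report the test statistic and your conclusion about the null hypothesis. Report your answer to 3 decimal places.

38.993; reject H₀

Grand total N = 240.
Expected counts (row total × column total / N):
  Variant A, Purchase: 105×91/240 = 39.8125
  Variant A, Add-to-cart: 105×56/240 = 24.5000
  Variant A, Bounce: 105×93/240 = 40.6875
  Variant B, Purchase: 135×91/240 = 51.1875
  Variant B, Add-to-cart: 135×56/240 = 31.5000
  Variant B, Bounce: 135×93/240 = 52.3125
Contributions (O − E)²/E:
  (24 − 39.8125)²/39.8125 = 6.2803
  (17 − 24.5000)²/24.5000 = 2.2959
  (64 − 40.6875)²/40.6875 = 13.3572
  (67 − 51.1875)²/51.1875 = 4.8847
  (39 − 31.5000)²/31.5000 = 1.7857
  (29 − 52.3125)²/52.3125 = 10.3890
χ² = 6.2803 + 2.2959 + 13.3572 + 4.8847 + 1.7857 + 10.3890 = 38.993
df = (2−1)(3−1) = 2. Since 38.993 > 5.991, reject the null hypothesis of independence at α = 0.05.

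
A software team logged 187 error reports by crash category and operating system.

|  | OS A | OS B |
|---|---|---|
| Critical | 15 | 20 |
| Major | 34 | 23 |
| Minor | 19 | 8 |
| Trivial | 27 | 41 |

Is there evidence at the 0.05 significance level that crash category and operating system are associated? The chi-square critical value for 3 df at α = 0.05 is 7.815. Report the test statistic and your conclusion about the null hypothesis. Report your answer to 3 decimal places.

Row totals: 35, 57, 27, 68. Column totals: 95, 92. Grand total N = 187.
Expected counts (row total × column total / N):
  Critical, OS A: 35×95/187 = 17.7807
  Critical, OS B: 35×92/187 = 17.2193
  Major, OS A: 57×95/187 = 28.9572
  Major, OS B: 57×92/187 = 28.0428
  Minor, OS A: 27×95/187 = 13.7166
  Minor, OS B: 27×92/187 = 13.2834
  Trivial, OS A: 68×95/187 = 34.5455
  Trivial, OS B: 68×92/187 = 33.4545
Contributions (O − E)²/E:
  (15 − 17.7807)²/17.7807 = 0.4349
  (20 − 17.2193)²/17.2193 = 0.4490
  (34 − 28.9572)²/28.9572 = 0.8782
  (23 − 28.0428)²/28.0428 = 0.9068
  (19 − 13.7166)²/13.7166 = 2.0351
  (8 − 13.2834)²/13.2834 = 2.1014
  (27 − 34.5455)²/34.5455 = 1.6481
  (41 − 33.4545)²/33.4545 = 1.7019
χ² = 0.4349 + 0.4490 + 0.8782 + 0.9068 + 2.0351 + 2.1014 + 1.6481 + 1.7019 = 10.155
df = (4−1)(2−1) = 3. Since 10.155 > 7.815, reject the null hypothesis of independence at α = 0.05.

10.155; reject H₀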